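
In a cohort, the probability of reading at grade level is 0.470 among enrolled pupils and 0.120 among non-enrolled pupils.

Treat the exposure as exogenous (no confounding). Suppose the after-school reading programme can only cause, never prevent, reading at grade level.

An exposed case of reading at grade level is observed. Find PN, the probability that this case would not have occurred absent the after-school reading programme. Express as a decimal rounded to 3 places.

Let p₁ = 0.47, p₀ = 0.12.
Under exogeneity and monotonicity, PN = (p₁ − p₀) / p₁.
PN = (0.47 − 0.12) / 0.47 = 0.35 / 0.47 ≈ 0.7447

PN ≈ 0.745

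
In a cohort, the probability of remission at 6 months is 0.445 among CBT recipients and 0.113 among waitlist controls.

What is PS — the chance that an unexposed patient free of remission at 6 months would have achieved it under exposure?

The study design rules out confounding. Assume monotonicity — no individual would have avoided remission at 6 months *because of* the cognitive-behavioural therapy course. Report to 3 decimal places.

Let p₁ = 0.445, p₀ = 0.113.
Under exogeneity and monotonicity, PS = (p₁ − p₀) / (1 − p₀).
PS = (0.445 − 0.113) / (1 − 0.113) = 0.332 / 0.887 ≈ 0.3743

PS ≈ 0.374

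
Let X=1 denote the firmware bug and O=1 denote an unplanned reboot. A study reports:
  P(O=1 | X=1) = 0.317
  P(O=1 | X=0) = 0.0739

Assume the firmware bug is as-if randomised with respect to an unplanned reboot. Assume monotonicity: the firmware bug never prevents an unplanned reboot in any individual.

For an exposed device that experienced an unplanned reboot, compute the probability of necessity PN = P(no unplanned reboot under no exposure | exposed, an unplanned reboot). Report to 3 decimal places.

PN ≈ 0.767

Let p₁ = 0.317, p₀ = 0.0739.
Under exogeneity and monotonicity, PN = (p₁ − p₀) / p₁.
PN = (0.317 − 0.0739) / 0.317 = 0.2431 / 0.317 ≈ 0.7669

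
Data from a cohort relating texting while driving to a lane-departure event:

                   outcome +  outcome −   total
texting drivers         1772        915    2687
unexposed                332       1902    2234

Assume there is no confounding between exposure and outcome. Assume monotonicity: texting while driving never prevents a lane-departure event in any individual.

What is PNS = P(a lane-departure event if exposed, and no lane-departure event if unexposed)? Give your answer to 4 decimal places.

PNS ≈ 0.5109

p₁ = P(outcome | exposed) = 1772/2687 = 0.65947
p₀ = P(outcome | unexposed) = 332/2234 = 0.14861
Under exogeneity and monotonicity, PNS = p₁ − p₀.
PNS = 0.65947 − 0.14861 = 0.51086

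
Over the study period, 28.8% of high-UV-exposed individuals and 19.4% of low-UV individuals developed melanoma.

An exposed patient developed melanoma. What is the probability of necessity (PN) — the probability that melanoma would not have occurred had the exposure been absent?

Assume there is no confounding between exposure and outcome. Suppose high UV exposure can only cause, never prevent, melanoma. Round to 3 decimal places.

PN ≈ 0.326

p₁ = 0.288, p₀ = 0.194.
Under exogeneity and monotonicity, PN = (p₁ − p₀) / p₁.
PN = (0.288 − 0.194) / 0.288 = 0.094 / 0.288 ≈ 0.3264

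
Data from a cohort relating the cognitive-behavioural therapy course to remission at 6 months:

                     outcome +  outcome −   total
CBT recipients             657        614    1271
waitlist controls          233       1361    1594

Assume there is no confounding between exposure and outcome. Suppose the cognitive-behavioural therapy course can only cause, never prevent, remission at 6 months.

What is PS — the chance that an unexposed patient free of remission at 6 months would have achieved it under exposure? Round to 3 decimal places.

PS ≈ 0.434

p₁ = P(outcome | exposed) = 657/1271 = 0.51692
p₀ = P(outcome | unexposed) = 233/1594 = 0.14617
Under exogeneity and monotonicity, PS = (p₁ − p₀)/(1 − p₀).
PS = (0.51692 − 0.14617) / 0.85383 ≈ 0.4342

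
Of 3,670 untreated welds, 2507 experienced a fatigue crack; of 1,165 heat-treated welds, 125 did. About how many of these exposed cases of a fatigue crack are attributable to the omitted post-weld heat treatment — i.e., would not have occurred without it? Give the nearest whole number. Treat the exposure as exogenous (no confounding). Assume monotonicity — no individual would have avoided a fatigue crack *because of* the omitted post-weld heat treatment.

p₁ = P(outcome | exposed) = 2507/3670 = 0.68311
p₀ = P(outcome | unexposed) = 125/1165 = 0.1073
PN = (p₁ − p₀)/p₁ = (0.68311 − 0.1073) / 0.68311 ≈ 0.84293.
Attributable cases ≈ PN × (exposed cases) = 0.84293 × 2507 ≈ 2113.22.

about 2113 cases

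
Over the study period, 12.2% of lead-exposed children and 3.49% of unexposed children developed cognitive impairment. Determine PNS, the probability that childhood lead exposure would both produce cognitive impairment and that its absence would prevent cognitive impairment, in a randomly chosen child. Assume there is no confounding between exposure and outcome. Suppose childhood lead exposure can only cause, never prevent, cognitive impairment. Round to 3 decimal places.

p₁ = 0.122, p₀ = 0.0349.
Under exogeneity and monotonicity, PNS = p₁ − p₀.
PNS = 0.122 − 0.0349 = 0.0871

PNS ≈ 0.087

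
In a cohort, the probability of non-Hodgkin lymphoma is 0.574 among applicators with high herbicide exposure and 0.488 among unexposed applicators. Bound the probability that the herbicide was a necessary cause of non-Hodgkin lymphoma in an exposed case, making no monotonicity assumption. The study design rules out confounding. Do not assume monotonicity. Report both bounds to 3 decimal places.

Let p₁ = 0.574, p₀ = 0.488.
Under exogeneity alone the bounds on PN are max{0,(p₁−p₀)/p₁} ≤ PN ≤ min{1,(1−p₀)/p₁}.
  lower = (p₁ − p₀)/p₁ = 0.086 / 0.574 ≈ 0.1498
  upper = min{1, (1 − p₀)/p₁} = 0.512 / 0.574 ≈ 0.8920

0.150 ≤ PN ≤ 0.892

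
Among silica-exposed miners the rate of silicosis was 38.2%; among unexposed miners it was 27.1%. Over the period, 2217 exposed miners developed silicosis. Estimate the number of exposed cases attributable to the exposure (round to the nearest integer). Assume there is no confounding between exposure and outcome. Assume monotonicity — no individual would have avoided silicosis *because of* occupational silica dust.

p₁ = 0.382, p₀ = 0.271.
PN = (p₁ − p₀)/p₁ = (0.382 − 0.271) / 0.382 ≈ 0.29058.
Attributable cases ≈ PN × (exposed cases) = 0.29058 × 2217 ≈ 644.21.

about 644 cases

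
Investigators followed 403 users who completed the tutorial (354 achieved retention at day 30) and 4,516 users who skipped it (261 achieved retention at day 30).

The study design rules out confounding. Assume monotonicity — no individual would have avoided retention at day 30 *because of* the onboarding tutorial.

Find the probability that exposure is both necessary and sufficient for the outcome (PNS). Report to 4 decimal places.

p₁ = P(outcome | exposed) = 354/403 = 0.87841
p₀ = P(outcome | unexposed) = 261/4516 = 0.057795
Under exogeneity and monotonicity, PNS = p₁ − p₀.
PNS = 0.87841 − 0.057795 = 0.82062

PNS ≈ 0.8206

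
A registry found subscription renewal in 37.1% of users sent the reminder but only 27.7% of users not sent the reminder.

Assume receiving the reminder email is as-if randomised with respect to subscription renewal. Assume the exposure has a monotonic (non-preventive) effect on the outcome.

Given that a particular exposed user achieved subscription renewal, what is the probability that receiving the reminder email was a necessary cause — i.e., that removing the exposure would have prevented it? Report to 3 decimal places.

p₁ = 0.371, p₀ = 0.277.
Under exogeneity and monotonicity, PN = (p₁ − p₀) / p₁.
PN = (0.371 − 0.277) / 0.371 = 0.094 / 0.371 ≈ 0.2534

PN ≈ 0.253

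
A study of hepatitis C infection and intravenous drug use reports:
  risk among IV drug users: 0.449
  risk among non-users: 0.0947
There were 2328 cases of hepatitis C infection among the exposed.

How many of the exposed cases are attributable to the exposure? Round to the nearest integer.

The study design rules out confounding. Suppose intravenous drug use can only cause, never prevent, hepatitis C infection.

about 1837 cases

Let p₁ = 0.449, p₀ = 0.0947.
PN = (p₁ − p₀)/p₁ = (0.449 − 0.0947) / 0.449 ≈ 0.78909.
Attributable cases ≈ PN × (exposed cases) = 0.78909 × 2328 ≈ 1836.99.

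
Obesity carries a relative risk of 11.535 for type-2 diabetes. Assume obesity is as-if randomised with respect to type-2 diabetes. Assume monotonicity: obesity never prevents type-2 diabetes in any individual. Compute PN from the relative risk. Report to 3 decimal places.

Under exogeneity and monotonicity, PN = (RR − 1) / RR = 1 − 1/RR.
PN = (11.535 − 1) / 11.535 = 10.54 / 11.535 ≈ 0.9133

PN ≈ 0.913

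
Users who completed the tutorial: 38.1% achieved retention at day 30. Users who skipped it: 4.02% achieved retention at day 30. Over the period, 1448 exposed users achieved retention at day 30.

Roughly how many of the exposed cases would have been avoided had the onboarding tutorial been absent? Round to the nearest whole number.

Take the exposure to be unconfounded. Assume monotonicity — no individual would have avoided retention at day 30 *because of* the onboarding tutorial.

p₁ = 0.381, p₀ = 0.0402.
PN = (p₁ − p₀)/p₁ = (0.381 − 0.0402) / 0.381 ≈ 0.89449.
Attributable cases ≈ PN × (exposed cases) = 0.89449 × 1448 ≈ 1295.22.

about 1295 cases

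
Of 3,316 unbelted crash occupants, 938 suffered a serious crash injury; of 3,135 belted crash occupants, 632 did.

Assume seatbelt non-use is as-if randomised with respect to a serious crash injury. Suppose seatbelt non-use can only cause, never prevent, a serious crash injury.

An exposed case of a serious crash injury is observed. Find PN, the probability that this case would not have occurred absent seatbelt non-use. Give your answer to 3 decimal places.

PN ≈ 0.287

p₁ = P(outcome | exposed) = 938/3316 = 0.28287
p₀ = P(outcome | unexposed) = 632/3135 = 0.20159
Under exogeneity and monotonicity, PN = (p₁ − p₀) / p₁.
PN = (0.28287 − 0.20159) / 0.28287 = 0.081276 / 0.28287 ≈ 0.2873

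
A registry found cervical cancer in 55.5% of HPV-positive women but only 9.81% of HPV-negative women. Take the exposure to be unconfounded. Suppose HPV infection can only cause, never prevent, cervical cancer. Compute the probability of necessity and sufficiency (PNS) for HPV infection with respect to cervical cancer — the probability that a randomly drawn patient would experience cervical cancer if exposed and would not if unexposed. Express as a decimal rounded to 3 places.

p₁ = 0.555, p₀ = 0.0981.
Under exogeneity and monotonicity, PNS = p₁ − p₀.
PNS = 0.555 − 0.0981 = 0.4569

PNS ≈ 0.457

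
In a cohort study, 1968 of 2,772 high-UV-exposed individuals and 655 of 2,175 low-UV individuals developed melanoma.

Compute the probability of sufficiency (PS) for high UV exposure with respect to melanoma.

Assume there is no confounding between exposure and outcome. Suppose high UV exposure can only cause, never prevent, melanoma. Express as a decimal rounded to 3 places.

p₁ = P(outcome | exposed) = 1968/2772 = 0.70996
p₀ = P(outcome | unexposed) = 655/2175 = 0.30115
Under exogeneity and monotonicity, PS = (p₁ − p₀) / (1 − p₀).
PS = (0.70996 − 0.30115) / (1 − 0.30115) = 0.40881 / 0.69885 ≈ 0.5850

PS ≈ 0.585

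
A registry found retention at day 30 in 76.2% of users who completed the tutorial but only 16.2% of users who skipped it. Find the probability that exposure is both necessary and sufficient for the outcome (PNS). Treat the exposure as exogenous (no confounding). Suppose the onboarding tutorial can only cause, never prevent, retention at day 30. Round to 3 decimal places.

PNS ≈ 0.600

p₁ = 0.762, p₀ = 0.162.
Under exogeneity and monotonicity, PNS = p₁ − p₀.
PNS = 0.762 − 0.162 = 0.6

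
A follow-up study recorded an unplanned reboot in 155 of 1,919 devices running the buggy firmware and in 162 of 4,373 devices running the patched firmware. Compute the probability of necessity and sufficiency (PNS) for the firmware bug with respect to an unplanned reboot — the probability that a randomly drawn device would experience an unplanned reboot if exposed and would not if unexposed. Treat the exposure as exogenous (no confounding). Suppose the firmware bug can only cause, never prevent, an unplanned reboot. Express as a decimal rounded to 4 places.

PNS ≈ 0.0437

p₁ = P(outcome | exposed) = 155/1919 = 0.080771
p₀ = P(outcome | unexposed) = 162/4373 = 0.037046
Under exogeneity and monotonicity, PNS = p₁ − p₀.
PNS = 0.080771 − 0.037046 = 0.043726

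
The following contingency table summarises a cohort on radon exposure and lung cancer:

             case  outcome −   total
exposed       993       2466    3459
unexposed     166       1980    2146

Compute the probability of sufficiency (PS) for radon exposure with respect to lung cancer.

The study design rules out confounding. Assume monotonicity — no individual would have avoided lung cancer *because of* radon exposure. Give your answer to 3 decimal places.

PS ≈ 0.227

p₁ = P(outcome | exposed) = 993/3459 = 0.28708
p₀ = P(outcome | unexposed) = 166/2146 = 0.077353
Under exogeneity and monotonicity, PS = (p₁ − p₀)/(1 − p₀).
PS = (0.28708 − 0.077353) / 0.92265 ≈ 0.2273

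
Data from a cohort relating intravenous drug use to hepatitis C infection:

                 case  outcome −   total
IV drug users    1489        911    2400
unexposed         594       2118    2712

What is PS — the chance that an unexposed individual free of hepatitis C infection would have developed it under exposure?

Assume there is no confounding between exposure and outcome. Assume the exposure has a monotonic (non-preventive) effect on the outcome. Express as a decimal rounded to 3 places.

p₁ = P(outcome | exposed) = 1489/2400 = 0.62042
p₀ = P(outcome | unexposed) = 594/2712 = 0.21903
Under exogeneity and monotonicity, PS = (p₁ − p₀) / (1 − p₀).
PS = (0.62042 − 0.21903) / (1 − 0.21903) = 0.40139 / 0.78097 ≈ 0.5140

PS ≈ 0.514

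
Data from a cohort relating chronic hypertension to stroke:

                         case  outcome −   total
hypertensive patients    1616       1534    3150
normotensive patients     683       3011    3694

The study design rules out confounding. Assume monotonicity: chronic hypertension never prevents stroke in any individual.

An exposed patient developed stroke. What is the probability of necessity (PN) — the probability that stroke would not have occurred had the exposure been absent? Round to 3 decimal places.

PN ≈ 0.640

p₁ = P(outcome | exposed) = 1616/3150 = 0.51302
p₀ = P(outcome | unexposed) = 683/3694 = 0.18489
Under exogeneity and monotonicity, PN = (p₁ − p₀)/p₁.
PN = (0.51302 − 0.18489) / 0.51302 ≈ 0.6396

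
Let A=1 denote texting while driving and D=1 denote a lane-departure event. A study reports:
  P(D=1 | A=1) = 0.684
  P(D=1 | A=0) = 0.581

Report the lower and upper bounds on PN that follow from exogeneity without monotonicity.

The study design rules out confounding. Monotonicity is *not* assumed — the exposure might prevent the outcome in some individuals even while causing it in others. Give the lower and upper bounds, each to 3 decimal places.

0.151 ≤ PN ≤ 0.613

Let p₁ = 0.684, p₀ = 0.581.
Under exogeneity alone the bounds on PN are max{0,(p₁−p₀)/p₁} ≤ PN ≤ min{1,(1−p₀)/p₁}.
  lower = (p₁ − p₀)/p₁ = 0.103 / 0.684 ≈ 0.1506
  upper = min{1, (1 − p₀)/p₁} = 0.419 / 0.684 ≈ 0.6126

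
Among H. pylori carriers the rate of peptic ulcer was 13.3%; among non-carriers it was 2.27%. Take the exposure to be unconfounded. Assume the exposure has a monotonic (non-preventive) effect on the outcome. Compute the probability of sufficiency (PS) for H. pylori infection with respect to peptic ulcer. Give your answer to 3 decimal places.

PS ≈ 0.113

p₁ = 0.133, p₀ = 0.0227.
Under exogeneity and monotonicity, PS = (p₁ − p₀) / (1 − p₀).
PS = (0.133 − 0.0227) / (1 − 0.0227) = 0.1103 / 0.9773 ≈ 0.1129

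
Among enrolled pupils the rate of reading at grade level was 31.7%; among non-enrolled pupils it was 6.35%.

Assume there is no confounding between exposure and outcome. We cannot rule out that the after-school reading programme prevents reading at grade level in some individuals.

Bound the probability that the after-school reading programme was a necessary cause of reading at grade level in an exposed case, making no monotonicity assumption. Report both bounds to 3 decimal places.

p₁ = 0.317, p₀ = 0.0635.
Under exogeneity alone the bounds on PN are max{0,(p₁−p₀)/p₁} ≤ PN ≤ min{1,(1−p₀)/p₁}.
  lower = (p₁ − p₀)/p₁ = 0.2535 / 0.317 ≈ 0.7997
  upper = min{1, (1 − p₀)/p₁} = 0.9365 / 0.317 ≈ 2.9543 → capped at 1

0.800 ≤ PN ≤ 1.000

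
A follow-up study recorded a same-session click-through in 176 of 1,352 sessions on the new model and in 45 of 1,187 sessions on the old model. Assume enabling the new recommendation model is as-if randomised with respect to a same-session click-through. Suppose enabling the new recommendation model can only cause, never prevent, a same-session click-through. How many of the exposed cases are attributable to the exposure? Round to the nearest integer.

p₁ = P(outcome | exposed) = 176/1352 = 0.13018
p₀ = P(outcome | unexposed) = 45/1187 = 0.037911
PN = (p₁ − p₀)/p₁ = (0.13018 − 0.037911) / 0.13018 ≈ 0.70878.
Attributable cases ≈ PN × (exposed cases) = 0.70878 × 176 ≈ 124.74.

about 125 cases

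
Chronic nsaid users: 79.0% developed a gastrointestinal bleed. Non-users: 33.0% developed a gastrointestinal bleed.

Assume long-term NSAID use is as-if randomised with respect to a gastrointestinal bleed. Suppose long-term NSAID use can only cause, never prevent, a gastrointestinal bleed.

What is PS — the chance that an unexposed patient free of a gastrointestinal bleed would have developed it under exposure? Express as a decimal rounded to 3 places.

PS ≈ 0.687

p₁ = 0.79, p₀ = 0.33.
Under exogeneity and monotonicity, PS = (p₁ − p₀) / (1 − p₀).
PS = (0.79 − 0.33) / (1 − 0.33) = 0.46 / 0.67 ≈ 0.6866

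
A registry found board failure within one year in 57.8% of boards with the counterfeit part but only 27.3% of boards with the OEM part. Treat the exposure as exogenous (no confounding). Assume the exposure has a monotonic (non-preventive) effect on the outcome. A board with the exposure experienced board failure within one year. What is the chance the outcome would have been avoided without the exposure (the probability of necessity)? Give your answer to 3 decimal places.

p₁ = 0.578, p₀ = 0.273.
Under exogeneity and monotonicity, PN = (p₁ − p₀) / p₁.
PN = (0.578 − 0.273) / 0.578 = 0.305 / 0.578 ≈ 0.5277

PN ≈ 0.528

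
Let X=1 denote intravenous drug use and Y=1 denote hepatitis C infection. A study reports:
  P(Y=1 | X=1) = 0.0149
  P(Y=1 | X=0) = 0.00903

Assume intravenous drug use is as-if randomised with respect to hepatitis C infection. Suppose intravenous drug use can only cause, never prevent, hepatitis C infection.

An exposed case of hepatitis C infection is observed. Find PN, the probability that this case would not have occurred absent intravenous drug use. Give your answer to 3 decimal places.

PN ≈ 0.394

Let p₁ = 0.0149, p₀ = 0.00903.
Under exogeneity and monotonicity, PN = (p₁ − p₀) / p₁.
PN = (0.0149 − 0.00903) / 0.0149 = 0.00587 / 0.0149 ≈ 0.3940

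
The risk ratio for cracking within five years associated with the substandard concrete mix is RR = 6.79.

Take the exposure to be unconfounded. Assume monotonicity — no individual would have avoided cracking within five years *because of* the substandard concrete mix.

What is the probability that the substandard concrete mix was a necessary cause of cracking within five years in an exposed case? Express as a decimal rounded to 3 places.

Under exogeneity and monotonicity, PN = (RR − 1) / RR = 1 − 1/RR.
PN = (6.79 − 1) / 6.79 = 5.79 / 6.79 ≈ 0.8527

PN ≈ 0.853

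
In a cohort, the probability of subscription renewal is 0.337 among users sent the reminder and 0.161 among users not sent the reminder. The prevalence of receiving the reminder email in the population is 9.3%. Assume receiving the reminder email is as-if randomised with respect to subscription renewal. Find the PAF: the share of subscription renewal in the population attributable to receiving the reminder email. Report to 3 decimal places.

Let p₁ = 0.337, p₀ = 0.161.
Overall risk P(Y=1) = π·p₁ + (1−π)·p₀ = 0.093×0.337 + 0.907×0.161 = 0.17737.
Under exogeneity, PAF = [P(Y=1) − p₀] / P(Y=1).
PAF = (0.17737 − 0.161) / 0.17737 ≈ 0.0923

PAF ≈ 0.092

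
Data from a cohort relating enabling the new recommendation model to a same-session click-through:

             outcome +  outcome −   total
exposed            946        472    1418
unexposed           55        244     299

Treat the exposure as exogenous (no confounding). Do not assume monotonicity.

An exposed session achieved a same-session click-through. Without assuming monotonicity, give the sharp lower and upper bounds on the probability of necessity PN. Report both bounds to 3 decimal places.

0.724 ≤ PN ≤ 1.000

p₁ = P(outcome | exposed) = 946/1418 = 0.66714
p₀ = P(outcome | unexposed) = 55/299 = 0.18395
Under exogeneity alone the bounds on PN are max{0,(p₁−p₀)/p₁} ≤ PN ≤ min{1,(1−p₀)/p₁}.
  lower = (p₁ − p₀)/p₁ = 0.48319 / 0.66714 ≈ 0.7243
  upper = min{1, (1 − p₀)/p₁} = 0.81605 / 0.66714 ≈ 1.2232 → capped at 1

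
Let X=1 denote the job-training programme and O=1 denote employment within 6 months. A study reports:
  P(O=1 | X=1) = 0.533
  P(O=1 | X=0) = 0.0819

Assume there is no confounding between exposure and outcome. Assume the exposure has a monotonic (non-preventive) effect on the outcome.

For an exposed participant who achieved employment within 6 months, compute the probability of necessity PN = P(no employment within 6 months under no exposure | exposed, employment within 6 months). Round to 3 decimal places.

PN ≈ 0.846

Let p₁ = 0.533, p₀ = 0.0819.
Under exogeneity and monotonicity, PN = (p₁ − p₀) / p₁.
PN = (0.533 − 0.0819) / 0.533 = 0.4511 / 0.533 ≈ 0.8463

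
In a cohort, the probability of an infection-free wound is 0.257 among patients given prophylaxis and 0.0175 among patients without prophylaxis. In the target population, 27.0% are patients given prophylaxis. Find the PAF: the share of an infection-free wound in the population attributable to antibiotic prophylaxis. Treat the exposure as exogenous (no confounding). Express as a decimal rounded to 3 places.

PAF ≈ 0.787

Let p₁ = 0.257, p₀ = 0.0175.
Overall risk P(Y=1) = π·p₁ + (1−π)·p₀ = 0.27×0.257 + 0.73×0.0175 = 0.082165.
Under exogeneity, PAF = [P(Y=1) − p₀] / P(Y=1).
PAF = (0.082165 − 0.0175) / 0.082165 ≈ 0.7870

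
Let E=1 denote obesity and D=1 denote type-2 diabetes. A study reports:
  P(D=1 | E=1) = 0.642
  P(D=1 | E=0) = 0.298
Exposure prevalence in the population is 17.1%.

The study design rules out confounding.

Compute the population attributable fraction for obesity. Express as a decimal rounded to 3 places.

Let p₁ = 0.642, p₀ = 0.298.
Overall risk P(Y=1) = π·p₁ + (1−π)·p₀ = 0.171×0.642 + 0.829×0.298 = 0.35682.
Under exogeneity, PAF = [P(Y=1) − p₀] / P(Y=1).
PAF = (0.35682 − 0.298) / 0.35682 ≈ 0.1649

PAF ≈ 0.165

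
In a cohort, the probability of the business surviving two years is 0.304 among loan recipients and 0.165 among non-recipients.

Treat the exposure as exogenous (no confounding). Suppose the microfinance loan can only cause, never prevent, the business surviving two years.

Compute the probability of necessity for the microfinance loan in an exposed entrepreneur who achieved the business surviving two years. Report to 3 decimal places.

Let p₁ = 0.304, p₀ = 0.165.
Under exogeneity and monotonicity, PN = (p₁ − p₀) / p₁.
PN = (0.304 − 0.165) / 0.304 = 0.139 / 0.304 ≈ 0.4572

PN ≈ 0.457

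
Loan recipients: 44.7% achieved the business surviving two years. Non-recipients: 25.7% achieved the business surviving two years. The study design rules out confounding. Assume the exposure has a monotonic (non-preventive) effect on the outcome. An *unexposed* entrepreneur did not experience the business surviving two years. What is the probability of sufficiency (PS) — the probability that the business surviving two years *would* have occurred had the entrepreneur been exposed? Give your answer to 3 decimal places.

p₁ = 0.447, p₀ = 0.257.
Under exogeneity and monotonicity, PS = (p₁ − p₀) / (1 − p₀).
PS = (0.447 − 0.257) / (1 − 0.257) = 0.19 / 0.743 ≈ 0.2557

PS ≈ 0.256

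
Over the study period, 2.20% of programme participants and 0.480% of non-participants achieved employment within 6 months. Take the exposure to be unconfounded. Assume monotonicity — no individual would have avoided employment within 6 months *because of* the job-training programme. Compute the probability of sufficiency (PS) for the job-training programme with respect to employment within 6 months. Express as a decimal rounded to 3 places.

p₁ = 0.022, p₀ = 0.0048.
Under exogeneity and monotonicity, PS = (p₁ − p₀) / (1 − p₀).
PS = (0.022 − 0.0048) / (1 − 0.0048) = 0.0172 / 0.9952 ≈ 0.0173

PS ≈ 0.017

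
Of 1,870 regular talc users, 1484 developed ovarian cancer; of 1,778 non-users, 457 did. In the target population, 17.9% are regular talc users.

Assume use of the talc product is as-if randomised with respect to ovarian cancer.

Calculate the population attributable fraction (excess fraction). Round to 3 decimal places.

PAF ≈ 0.272

p₁ = P(outcome | exposed) = 1484/1870 = 0.79358
p₀ = P(outcome | unexposed) = 457/1778 = 0.25703
Overall risk P(Y=1) = π·p₁ + (1−π)·p₀ = 0.179×0.79358 + 0.821×0.25703 = 0.35307.
Under exogeneity, PAF = [P(Y=1) − p₀] / P(Y=1).
PAF = (0.35307 − 0.25703) / 0.35307 ≈ 0.2720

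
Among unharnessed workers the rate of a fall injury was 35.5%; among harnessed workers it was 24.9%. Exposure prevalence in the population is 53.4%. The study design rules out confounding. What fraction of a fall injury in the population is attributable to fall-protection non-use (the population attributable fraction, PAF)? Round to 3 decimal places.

PAF ≈ 0.185

p₁ = 0.355, p₀ = 0.249.
Overall risk P(Y=1) = π·p₁ + (1−π)·p₀ = 0.534×0.355 + 0.466×0.249 = 0.3056.
Under exogeneity, PAF = [P(Y=1) − p₀] / P(Y=1).
PAF = (0.3056 − 0.249) / 0.3056 ≈ 0.1852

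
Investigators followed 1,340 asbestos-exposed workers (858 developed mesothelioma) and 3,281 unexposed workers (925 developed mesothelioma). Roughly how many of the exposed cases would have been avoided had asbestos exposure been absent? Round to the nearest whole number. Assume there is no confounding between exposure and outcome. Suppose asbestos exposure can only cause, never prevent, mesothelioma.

p₁ = P(outcome | exposed) = 858/1340 = 0.6403
p₀ = P(outcome | unexposed) = 925/3281 = 0.28193
PN = (p₁ − p₀)/p₁ = (0.6403 − 0.28193) / 0.6403 ≈ 0.55970.
Attributable cases ≈ PN × (exposed cases) = 0.55970 × 858 ≈ 480.22.

about 480 cases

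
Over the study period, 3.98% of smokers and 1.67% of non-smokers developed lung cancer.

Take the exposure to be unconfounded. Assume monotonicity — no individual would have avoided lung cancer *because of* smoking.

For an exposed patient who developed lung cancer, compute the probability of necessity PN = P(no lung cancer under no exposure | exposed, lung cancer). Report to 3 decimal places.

p₁ = 0.0398, p₀ = 0.0167.
Under exogeneity and monotonicity, PN = (p₁ − p₀) / p₁.
PN = (0.0398 − 0.0167) / 0.0398 = 0.0231 / 0.0398 ≈ 0.5804

PN ≈ 0.580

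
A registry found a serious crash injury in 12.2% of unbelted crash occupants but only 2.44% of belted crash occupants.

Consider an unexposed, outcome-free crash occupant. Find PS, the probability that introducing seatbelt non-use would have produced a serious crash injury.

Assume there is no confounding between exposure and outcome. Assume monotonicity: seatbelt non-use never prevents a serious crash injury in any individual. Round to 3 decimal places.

p₁ = 0.122, p₀ = 0.0244.
Under exogeneity and monotonicity, PS = (p₁ − p₀) / (1 − p₀).
PS = (0.122 − 0.0244) / (1 − 0.0244) = 0.0976 / 0.9756 ≈ 0.1000

PS ≈ 0.100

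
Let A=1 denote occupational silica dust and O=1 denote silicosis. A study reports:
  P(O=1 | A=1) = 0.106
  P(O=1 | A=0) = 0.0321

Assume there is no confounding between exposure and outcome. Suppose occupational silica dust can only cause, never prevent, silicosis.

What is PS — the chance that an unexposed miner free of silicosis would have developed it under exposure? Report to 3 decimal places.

PS ≈ 0.076

Let p₁ = 0.106, p₀ = 0.0321.
Under exogeneity and monotonicity, PS = (p₁ − p₀) / (1 − p₀).
PS = (0.106 − 0.0321) / (1 − 0.0321) = 0.0739 / 0.9679 ≈ 0.0764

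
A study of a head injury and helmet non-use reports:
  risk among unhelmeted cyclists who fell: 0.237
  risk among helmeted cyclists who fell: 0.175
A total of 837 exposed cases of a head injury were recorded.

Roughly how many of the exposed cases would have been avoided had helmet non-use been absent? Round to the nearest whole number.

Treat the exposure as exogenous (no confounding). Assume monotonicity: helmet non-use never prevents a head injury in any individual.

Let p₁ = 0.237, p₀ = 0.175.
PN = (p₁ − p₀)/p₁ = (0.237 − 0.175) / 0.237 ≈ 0.26160.
Attributable cases ≈ PN × (exposed cases) = 0.26160 × 837 ≈ 218.96.

about 219 cases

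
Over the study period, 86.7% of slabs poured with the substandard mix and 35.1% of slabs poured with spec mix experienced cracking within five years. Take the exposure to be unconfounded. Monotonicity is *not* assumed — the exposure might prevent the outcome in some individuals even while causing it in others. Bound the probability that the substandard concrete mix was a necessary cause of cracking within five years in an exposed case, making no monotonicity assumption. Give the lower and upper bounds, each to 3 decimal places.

0.595 ≤ PN ≤ 0.749

p₁ = 0.867, p₀ = 0.351.
Under exogeneity alone the bounds on PN are max{0,(p₁−p₀)/p₁} ≤ PN ≤ min{1,(1−p₀)/p₁}.
  lower = (p₁ − p₀)/p₁ = 0.516 / 0.867 ≈ 0.5952
  upper = min{1, (1 − p₀)/p₁} = 0.649 / 0.867 ≈ 0.7486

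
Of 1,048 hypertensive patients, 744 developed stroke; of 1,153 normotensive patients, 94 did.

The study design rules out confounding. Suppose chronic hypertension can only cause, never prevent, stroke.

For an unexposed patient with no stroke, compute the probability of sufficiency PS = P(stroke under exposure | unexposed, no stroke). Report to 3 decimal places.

p₁ = P(outcome | exposed) = 744/1048 = 0.70992
p₀ = P(outcome | unexposed) = 94/1153 = 0.081526
Under exogeneity and monotonicity, PS = (p₁ − p₀) / (1 − p₀).
PS = (0.70992 − 0.081526) / (1 − 0.081526) = 0.6284 / 0.91847 ≈ 0.6842

PS ≈ 0.684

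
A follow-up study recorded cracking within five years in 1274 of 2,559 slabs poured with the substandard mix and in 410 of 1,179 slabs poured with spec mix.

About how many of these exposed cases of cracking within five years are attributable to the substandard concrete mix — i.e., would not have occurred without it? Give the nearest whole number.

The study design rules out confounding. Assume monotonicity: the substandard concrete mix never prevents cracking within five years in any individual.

about 384 cases

p₁ = P(outcome | exposed) = 1274/2559 = 0.49785
p₀ = P(outcome | unexposed) = 410/1179 = 0.34775
PN = (p₁ − p₀)/p₁ = (0.49785 − 0.34775) / 0.49785 ≈ 0.30149.
Attributable cases ≈ PN × (exposed cases) = 0.30149 × 1274 ≈ 384.10.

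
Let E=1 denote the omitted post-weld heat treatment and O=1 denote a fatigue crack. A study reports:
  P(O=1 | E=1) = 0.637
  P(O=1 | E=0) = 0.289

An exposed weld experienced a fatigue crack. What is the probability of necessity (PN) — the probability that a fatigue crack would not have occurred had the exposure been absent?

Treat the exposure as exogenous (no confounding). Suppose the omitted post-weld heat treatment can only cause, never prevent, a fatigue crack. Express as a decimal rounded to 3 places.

PN ≈ 0.546

Let p₁ = 0.637, p₀ = 0.289.
Under exogeneity and monotonicity, PN = (p₁ − p₀) / p₁.
PN = (0.637 − 0.289) / 0.637 = 0.348 / 0.637 ≈ 0.5463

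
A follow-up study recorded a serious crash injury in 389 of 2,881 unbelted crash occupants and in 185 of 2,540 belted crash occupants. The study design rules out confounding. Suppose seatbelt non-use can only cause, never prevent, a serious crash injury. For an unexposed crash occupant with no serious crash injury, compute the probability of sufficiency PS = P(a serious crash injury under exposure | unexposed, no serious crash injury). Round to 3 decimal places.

PS ≈ 0.067

p₁ = P(outcome | exposed) = 389/2881 = 0.13502
p₀ = P(outcome | unexposed) = 185/2540 = 0.072835
Under exogeneity and monotonicity, PS = (p₁ − p₀) / (1 − p₀).
PS = (0.13502 − 0.072835) / (1 − 0.072835) = 0.062188 / 0.92717 ≈ 0.0671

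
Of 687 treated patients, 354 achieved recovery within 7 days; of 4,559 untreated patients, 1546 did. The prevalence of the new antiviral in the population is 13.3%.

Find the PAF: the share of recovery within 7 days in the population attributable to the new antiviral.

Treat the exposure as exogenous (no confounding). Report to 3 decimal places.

p₁ = P(outcome | exposed) = 354/687 = 0.51528
p₀ = P(outcome | unexposed) = 1546/4559 = 0.33911
Overall risk P(Y=1) = π·p₁ + (1−π)·p₀ = 0.133×0.51528 + 0.867×0.33911 = 0.36254.
Under exogeneity, PAF = [P(Y=1) − p₀] / P(Y=1).
PAF = (0.36254 − 0.33911) / 0.36254 ≈ 0.0646

PAF ≈ 0.065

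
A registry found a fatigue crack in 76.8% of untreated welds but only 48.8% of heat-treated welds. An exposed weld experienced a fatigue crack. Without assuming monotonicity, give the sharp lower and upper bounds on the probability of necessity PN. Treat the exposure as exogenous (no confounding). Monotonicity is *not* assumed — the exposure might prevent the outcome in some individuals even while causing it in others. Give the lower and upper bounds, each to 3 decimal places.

0.365 ≤ PN ≤ 0.667

p₁ = 0.768, p₀ = 0.488.
Under exogeneity alone the bounds on PN are max{0,(p₁−p₀)/p₁} ≤ PN ≤ min{1,(1−p₀)/p₁}.
  lower = (p₁ − p₀)/p₁ = 0.28 / 0.768 ≈ 0.3646
  upper = min{1, (1 − p₀)/p₁} = 0.512 / 0.768 ≈ 0.6667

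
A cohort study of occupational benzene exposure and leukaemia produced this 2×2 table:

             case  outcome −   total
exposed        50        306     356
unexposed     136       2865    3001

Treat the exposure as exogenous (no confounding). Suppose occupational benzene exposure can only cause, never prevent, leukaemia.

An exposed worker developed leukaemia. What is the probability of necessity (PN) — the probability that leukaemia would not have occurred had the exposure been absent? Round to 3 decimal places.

p₁ = P(outcome | exposed) = 50/356 = 0.14045
p₀ = P(outcome | unexposed) = 136/3001 = 0.045318
Under exogeneity and monotonicity, PN = (p₁ − p₀)/p₁.
PN = (0.14045 − 0.045318) / 0.14045 ≈ 0.6773

PN ≈ 0.677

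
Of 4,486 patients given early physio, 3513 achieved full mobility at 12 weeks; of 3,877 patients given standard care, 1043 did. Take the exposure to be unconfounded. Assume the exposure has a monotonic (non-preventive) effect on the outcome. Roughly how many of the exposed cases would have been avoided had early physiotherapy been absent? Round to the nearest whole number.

p₁ = P(outcome | exposed) = 3513/4486 = 0.7831
p₀ = P(outcome | unexposed) = 1043/3877 = 0.26902
PN = (p₁ − p₀)/p₁ = (0.7831 − 0.26902) / 0.7831 ≈ 0.65647.
Attributable cases ≈ PN × (exposed cases) = 0.65647 × 3513 ≈ 2306.17.

about 2306 cases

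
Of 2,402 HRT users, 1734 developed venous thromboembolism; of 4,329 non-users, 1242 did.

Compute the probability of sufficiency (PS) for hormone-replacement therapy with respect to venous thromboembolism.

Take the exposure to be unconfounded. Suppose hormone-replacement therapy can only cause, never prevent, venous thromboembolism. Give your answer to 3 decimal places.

PS ≈ 0.610

p₁ = P(outcome | exposed) = 1734/2402 = 0.7219
p₀ = P(outcome | unexposed) = 1242/4329 = 0.2869
Under exogeneity and monotonicity, PS = (p₁ − p₀) / (1 − p₀).
PS = (0.7219 − 0.2869) / (1 − 0.2869) = 0.435 / 0.7131 ≈ 0.6100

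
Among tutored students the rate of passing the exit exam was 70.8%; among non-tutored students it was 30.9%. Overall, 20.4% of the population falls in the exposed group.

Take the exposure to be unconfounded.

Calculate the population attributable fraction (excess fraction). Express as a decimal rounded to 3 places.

p₁ = 0.708, p₀ = 0.309.
Overall risk P(Y=1) = π·p₁ + (1−π)·p₀ = 0.204×0.708 + 0.796×0.309 = 0.3904.
Under exogeneity, PAF = [P(Y=1) − p₀] / P(Y=1).
PAF = (0.3904 − 0.309) / 0.3904 ≈ 0.2085

PAF ≈ 0.208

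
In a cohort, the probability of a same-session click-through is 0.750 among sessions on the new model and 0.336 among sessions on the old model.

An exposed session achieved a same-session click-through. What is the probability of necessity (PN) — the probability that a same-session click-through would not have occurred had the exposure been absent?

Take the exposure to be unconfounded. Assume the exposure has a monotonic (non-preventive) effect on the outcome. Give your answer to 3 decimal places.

PN ≈ 0.552

Let p₁ = 0.75, p₀ = 0.336.
Under exogeneity and monotonicity, PN = (p₁ − p₀) / p₁.
PN = (0.75 − 0.336) / 0.75 = 0.414 / 0.75 ≈ 0.5520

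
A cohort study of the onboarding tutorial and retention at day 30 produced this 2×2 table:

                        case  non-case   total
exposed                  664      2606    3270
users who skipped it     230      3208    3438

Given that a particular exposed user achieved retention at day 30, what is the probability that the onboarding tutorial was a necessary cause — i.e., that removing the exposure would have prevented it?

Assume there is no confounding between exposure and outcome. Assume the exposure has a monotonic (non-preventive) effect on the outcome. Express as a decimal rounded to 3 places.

p₁ = P(outcome | exposed) = 664/3270 = 0.20306
p₀ = P(outcome | unexposed) = 230/3438 = 0.066899
Under exogeneity and monotonicity, PN = (p₁ − p₀)/p₁.
PN = (0.20306 − 0.066899) / 0.20306 ≈ 0.6705

PN ≈ 0.671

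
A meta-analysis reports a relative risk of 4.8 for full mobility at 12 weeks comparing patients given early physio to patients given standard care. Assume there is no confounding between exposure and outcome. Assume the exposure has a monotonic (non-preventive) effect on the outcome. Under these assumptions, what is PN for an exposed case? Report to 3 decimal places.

PN ≈ 0.792

Under exogeneity and monotonicity, PN = (RR − 1) / RR = 1 − 1/RR.
PN = (4.8 − 1) / 4.8 = 3.8 / 4.8 ≈ 0.7917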